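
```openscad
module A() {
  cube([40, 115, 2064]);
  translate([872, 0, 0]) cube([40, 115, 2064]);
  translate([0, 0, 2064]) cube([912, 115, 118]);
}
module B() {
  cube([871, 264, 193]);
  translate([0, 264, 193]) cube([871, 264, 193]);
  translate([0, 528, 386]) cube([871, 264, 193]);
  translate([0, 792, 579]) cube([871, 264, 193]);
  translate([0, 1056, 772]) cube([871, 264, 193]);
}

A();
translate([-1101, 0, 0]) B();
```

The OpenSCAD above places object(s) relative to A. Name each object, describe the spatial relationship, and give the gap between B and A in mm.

A is a door frame. B is a staircase. The staircase is on the floor beside the door frame on its −x side. The gap between the staircase and the door frame is 230 mm.

The staircase's nearest face is 230 mm from the door frame's −x face.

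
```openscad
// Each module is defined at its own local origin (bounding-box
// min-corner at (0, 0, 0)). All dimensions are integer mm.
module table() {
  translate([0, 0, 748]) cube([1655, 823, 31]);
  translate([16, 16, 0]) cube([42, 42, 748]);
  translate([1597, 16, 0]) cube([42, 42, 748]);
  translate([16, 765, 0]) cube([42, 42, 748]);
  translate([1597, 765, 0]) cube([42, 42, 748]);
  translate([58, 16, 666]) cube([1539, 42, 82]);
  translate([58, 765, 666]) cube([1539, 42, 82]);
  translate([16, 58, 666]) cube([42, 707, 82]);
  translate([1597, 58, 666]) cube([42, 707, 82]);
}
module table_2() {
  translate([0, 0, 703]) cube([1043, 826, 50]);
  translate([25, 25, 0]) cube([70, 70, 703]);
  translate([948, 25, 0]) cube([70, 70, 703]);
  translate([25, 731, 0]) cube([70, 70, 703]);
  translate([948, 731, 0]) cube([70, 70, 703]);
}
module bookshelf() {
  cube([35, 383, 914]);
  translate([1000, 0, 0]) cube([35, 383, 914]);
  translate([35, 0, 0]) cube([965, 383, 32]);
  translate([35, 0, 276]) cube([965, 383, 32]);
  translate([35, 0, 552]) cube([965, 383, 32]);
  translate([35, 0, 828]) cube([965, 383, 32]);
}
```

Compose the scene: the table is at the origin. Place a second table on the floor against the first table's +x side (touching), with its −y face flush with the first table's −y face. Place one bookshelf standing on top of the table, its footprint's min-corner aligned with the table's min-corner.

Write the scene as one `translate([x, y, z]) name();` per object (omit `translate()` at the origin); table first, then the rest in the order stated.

table();
translate([1655, 0, 0]) table_2();
translate([0, 0, 779]) bookshelf();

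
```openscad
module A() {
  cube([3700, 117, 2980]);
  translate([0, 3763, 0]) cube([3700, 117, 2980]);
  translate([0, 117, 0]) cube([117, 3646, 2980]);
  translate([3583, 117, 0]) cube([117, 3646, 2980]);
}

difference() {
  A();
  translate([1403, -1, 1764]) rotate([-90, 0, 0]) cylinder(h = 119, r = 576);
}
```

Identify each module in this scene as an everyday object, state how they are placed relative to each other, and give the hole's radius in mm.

The subtracted cylinder has r = 576 mm.

A is a house frame. The house frame has a circular hole through its front wall. The hole's radius is 576 mm.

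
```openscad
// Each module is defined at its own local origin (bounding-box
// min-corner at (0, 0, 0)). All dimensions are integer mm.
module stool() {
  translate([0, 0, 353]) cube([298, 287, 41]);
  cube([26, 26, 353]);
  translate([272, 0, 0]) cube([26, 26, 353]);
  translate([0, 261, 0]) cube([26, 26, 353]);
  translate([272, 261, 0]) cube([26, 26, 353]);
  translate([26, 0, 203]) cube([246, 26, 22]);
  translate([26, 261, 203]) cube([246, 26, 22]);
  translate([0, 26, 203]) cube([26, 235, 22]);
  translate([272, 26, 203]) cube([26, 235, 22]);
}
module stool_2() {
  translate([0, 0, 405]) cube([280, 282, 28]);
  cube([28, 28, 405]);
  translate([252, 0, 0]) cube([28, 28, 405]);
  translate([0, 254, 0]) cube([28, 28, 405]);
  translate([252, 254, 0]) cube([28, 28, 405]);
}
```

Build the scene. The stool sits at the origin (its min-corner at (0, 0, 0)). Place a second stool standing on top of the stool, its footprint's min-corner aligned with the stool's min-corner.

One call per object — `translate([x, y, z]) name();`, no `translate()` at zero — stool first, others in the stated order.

stool();
translate([0, 0, 394]) stool_2();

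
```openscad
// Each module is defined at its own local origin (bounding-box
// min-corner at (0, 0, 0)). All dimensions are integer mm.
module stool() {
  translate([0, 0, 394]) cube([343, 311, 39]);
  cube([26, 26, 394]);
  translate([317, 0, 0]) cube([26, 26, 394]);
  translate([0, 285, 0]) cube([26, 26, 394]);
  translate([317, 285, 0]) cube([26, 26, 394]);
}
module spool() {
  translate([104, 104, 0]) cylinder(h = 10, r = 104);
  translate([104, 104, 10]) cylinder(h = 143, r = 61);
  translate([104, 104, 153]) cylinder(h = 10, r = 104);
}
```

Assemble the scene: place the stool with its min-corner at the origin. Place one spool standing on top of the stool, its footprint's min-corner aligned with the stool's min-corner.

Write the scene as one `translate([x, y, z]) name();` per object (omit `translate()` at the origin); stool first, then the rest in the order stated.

stool();
translate([0, 0, 433]) spool();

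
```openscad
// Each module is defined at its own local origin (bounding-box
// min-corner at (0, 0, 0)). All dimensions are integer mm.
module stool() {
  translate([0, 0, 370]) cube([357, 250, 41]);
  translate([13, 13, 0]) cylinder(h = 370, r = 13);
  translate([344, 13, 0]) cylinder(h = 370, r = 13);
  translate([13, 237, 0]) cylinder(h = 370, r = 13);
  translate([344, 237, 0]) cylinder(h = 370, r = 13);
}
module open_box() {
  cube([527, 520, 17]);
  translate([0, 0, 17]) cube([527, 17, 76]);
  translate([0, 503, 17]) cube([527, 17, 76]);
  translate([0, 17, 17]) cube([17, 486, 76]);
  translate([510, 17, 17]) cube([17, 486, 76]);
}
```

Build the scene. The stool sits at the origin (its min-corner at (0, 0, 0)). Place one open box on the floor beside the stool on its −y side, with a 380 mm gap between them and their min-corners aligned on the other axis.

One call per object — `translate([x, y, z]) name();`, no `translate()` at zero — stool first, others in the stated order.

stool();
translate([0, -900, 0]) open_box();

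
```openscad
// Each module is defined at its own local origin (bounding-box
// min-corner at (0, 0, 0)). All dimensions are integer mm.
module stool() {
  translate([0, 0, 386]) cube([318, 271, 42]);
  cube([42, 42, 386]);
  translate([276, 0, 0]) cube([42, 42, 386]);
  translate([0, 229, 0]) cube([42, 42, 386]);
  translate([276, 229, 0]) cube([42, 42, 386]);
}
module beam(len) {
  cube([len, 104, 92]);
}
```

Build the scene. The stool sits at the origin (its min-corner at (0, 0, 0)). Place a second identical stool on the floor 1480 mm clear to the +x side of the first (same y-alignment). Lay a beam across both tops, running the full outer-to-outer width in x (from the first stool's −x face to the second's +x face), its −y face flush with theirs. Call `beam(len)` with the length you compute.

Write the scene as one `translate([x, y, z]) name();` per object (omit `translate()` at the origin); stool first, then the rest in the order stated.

stool();
translate([1798, 0, 0]) stool();
translate([0, 0, 428]) beam(2116);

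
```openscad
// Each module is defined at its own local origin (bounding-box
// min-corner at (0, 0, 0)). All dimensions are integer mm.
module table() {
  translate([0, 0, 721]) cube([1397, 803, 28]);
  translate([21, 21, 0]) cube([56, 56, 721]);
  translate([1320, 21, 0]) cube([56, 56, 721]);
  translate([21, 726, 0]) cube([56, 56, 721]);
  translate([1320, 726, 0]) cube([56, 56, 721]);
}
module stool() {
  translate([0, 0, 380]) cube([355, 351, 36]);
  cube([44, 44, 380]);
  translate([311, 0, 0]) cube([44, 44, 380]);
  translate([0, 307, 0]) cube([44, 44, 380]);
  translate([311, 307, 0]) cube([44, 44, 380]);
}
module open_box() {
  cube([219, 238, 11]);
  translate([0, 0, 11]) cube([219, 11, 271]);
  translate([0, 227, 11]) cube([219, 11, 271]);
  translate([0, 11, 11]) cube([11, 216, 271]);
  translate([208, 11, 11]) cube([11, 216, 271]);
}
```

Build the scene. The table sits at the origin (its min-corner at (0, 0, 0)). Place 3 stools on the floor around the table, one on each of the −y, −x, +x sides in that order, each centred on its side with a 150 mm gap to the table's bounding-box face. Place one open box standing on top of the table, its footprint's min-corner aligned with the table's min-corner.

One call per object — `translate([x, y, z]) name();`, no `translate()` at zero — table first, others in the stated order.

table();
translate([521, -501, 0]) stool();
translate([-505, 226, 0]) stool();
translate([1547, 226, 0]) stool();
translate([0, 0, 749]) open_box();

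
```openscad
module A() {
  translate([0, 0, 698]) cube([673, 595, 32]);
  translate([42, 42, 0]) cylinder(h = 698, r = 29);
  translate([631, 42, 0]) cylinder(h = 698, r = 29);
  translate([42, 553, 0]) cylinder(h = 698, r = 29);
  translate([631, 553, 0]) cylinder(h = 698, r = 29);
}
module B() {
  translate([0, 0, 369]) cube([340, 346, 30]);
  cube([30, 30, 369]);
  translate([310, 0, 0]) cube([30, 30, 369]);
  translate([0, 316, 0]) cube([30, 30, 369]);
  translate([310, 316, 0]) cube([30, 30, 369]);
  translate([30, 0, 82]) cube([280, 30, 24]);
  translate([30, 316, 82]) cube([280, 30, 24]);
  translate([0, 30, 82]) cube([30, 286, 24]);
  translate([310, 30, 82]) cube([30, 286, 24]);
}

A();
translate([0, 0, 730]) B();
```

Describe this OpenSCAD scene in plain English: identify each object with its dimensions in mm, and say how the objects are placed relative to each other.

A is a table with a 673×595 mm rectangular top, 32 mm thick, top surface at z = 730 mm, supported by four round legs of 58 mm diameter, each leg's bounding box inset 13 mm from the nearest pair of top edges, running from the floor.

B is a simple wooden stool: a rectangular seat 340 mm (x) by 346 mm (y), 30 mm thick, top face at z = 399 mm, on four square legs, each 30×30 mm in cross-section. The legs rest on z = 0, each flush with a corner of the seat. Four stretchers, 30 mm wide and 24 mm tall, connect adjacent legs with their undersides at z = 82 mm, each running between the inner faces of the legs it joins and aligned with the legs' outer faces on the other axis.

The stool is on top of the table.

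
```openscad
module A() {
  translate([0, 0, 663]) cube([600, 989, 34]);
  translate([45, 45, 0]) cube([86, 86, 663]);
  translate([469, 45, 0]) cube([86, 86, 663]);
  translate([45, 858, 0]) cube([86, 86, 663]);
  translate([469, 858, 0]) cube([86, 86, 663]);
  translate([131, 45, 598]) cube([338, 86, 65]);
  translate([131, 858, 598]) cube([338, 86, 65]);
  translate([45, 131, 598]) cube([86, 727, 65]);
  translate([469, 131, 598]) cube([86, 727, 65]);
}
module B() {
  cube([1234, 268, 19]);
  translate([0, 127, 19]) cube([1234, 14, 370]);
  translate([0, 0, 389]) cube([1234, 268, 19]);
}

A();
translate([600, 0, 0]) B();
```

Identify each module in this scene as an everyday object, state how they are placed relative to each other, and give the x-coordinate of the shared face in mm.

A is a table. B is an I-beam. The I-beam is against the table's +x side, with their −y faces flush. The x-coordinate of the shared face is 600 mm.

The table's +x face and the I-beam's −x face are both at x = 600 mm.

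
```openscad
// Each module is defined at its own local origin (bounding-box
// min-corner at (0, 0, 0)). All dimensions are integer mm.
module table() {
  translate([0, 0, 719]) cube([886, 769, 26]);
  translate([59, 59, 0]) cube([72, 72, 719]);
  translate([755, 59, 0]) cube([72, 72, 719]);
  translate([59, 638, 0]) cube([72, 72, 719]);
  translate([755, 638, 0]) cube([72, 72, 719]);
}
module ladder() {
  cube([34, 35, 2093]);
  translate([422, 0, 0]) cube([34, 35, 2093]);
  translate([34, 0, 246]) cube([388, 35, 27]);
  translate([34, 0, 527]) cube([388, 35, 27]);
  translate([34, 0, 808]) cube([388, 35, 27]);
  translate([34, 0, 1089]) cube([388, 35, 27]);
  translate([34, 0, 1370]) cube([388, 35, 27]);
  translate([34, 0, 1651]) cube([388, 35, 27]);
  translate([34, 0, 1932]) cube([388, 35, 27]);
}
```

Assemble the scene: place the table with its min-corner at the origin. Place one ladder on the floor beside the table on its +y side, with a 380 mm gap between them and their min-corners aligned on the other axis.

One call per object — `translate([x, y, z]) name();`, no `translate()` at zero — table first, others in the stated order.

table();
translate([0, 1149, 0]) ladder();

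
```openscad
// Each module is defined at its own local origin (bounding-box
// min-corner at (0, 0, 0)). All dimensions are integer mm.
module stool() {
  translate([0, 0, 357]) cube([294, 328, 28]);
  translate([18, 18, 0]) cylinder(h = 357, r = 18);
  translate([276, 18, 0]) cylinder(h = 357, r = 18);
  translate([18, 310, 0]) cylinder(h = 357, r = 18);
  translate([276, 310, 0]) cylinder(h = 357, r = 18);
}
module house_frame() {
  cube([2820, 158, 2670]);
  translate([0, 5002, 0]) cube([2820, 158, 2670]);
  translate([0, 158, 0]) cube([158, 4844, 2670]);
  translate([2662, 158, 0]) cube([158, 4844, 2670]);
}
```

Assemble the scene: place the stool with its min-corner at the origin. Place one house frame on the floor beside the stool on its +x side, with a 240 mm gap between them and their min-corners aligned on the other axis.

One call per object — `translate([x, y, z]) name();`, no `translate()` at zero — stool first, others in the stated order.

stool();
translate([534, 0, 0]) house_frame();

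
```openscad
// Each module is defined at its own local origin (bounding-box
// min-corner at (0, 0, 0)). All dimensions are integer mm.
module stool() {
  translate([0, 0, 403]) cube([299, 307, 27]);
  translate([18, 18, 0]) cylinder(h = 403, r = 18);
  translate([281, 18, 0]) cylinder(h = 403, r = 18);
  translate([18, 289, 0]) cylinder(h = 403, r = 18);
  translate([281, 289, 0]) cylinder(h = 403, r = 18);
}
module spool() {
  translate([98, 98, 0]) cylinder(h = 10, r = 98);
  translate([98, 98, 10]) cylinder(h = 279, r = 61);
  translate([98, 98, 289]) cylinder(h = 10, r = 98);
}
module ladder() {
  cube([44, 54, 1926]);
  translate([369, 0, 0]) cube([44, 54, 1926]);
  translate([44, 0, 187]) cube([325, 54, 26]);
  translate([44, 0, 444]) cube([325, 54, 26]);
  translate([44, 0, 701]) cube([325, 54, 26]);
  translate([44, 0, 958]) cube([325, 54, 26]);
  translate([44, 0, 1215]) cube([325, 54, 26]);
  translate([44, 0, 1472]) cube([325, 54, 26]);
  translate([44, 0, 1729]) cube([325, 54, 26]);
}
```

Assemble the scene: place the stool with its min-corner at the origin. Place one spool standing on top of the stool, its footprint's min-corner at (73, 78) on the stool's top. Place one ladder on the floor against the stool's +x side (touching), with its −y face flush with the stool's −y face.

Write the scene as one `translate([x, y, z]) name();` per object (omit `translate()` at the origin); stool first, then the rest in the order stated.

stool();
translate([73, 78, 430]) spool();
translate([299, 0, 0]) ladder();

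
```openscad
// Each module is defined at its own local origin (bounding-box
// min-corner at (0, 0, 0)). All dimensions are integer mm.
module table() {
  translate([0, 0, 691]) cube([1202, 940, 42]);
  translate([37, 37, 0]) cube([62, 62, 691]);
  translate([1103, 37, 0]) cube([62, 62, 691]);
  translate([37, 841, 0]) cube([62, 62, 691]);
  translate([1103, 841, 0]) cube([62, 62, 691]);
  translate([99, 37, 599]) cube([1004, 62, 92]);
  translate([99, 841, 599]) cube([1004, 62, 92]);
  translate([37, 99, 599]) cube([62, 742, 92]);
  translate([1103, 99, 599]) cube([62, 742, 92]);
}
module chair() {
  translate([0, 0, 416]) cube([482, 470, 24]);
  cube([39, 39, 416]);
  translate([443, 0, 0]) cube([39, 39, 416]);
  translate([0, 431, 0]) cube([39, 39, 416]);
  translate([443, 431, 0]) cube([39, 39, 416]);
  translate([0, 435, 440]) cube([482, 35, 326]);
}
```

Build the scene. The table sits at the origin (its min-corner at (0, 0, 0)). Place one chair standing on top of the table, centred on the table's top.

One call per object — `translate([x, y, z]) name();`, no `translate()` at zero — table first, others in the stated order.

table();
translate([360, 235, 733]) chair();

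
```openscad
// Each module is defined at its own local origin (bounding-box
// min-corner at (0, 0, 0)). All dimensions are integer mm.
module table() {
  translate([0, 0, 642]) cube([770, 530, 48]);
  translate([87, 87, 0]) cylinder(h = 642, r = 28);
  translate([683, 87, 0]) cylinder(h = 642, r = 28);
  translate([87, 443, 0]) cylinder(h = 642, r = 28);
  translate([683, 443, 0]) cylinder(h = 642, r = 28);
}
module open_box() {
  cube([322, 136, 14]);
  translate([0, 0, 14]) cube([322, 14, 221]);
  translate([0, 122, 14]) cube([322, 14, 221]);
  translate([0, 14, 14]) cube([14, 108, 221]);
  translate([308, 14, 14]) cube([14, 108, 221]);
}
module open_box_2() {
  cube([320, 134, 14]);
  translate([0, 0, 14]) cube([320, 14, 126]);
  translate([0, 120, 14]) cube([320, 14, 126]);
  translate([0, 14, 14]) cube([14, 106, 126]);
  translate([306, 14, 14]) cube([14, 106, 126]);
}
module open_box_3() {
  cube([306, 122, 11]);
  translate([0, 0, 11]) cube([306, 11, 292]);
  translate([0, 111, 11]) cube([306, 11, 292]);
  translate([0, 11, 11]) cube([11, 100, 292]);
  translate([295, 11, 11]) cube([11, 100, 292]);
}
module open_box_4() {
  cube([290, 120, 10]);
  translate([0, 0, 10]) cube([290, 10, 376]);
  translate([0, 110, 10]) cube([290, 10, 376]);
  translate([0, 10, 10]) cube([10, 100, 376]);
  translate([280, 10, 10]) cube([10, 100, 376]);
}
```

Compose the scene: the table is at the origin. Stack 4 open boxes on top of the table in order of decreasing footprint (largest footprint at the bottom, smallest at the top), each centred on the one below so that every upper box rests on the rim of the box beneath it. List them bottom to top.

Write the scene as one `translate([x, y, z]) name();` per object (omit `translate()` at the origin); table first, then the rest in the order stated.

table();
translate([224, 197, 690]) open_box();
translate([225, 198, 925]) open_box_2();
translate([232, 204, 1065]) open_box_3();
translate([240, 205, 1368]) open_box_4();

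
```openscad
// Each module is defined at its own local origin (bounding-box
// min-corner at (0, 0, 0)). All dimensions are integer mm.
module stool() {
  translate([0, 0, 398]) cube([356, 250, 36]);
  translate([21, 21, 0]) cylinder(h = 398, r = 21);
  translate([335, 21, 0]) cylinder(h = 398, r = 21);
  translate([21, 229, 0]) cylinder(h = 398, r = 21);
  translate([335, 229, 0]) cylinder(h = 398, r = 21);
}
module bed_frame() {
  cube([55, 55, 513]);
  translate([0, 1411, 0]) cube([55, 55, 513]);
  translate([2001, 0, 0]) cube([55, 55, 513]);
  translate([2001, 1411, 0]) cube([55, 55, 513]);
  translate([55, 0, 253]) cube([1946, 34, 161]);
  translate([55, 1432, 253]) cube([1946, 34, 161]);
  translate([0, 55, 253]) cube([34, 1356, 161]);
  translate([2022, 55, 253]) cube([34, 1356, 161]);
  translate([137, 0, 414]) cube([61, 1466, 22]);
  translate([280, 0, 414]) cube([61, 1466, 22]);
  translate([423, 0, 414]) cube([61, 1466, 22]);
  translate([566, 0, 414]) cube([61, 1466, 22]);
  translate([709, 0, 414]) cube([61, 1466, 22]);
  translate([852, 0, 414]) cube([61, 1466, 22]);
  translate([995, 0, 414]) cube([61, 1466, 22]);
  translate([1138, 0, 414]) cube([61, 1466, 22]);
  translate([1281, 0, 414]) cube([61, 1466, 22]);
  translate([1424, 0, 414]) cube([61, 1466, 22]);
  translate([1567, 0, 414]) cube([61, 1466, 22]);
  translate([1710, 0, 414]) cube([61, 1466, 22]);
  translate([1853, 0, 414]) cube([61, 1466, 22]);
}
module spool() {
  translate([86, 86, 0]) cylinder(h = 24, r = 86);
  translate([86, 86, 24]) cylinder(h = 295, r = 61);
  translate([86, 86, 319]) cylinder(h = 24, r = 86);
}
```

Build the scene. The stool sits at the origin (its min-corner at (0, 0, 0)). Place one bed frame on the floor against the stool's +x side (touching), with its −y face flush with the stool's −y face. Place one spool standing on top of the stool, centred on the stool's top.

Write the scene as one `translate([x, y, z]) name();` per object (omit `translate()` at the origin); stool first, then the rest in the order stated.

stool();
translate([356, 0, 0]) bed_frame();
translate([92, 39, 434]) spool();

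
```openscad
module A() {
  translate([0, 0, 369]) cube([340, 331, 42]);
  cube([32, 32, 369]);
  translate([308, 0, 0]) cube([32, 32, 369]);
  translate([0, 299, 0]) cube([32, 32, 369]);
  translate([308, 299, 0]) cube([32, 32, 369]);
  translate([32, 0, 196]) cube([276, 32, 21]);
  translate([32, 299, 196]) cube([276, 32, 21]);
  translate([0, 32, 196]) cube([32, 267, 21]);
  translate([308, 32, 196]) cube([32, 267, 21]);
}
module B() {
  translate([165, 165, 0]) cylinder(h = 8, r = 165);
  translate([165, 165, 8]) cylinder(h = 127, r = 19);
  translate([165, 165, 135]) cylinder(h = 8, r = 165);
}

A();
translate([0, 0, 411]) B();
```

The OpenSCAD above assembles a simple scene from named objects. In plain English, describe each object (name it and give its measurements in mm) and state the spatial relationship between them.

A is a four-legged stool. The seat is 340×331 mm, 42 mm thick, top at z = 411 mm. It stands on four square legs, each 32×32 mm in cross-section, from z = 0 to the seat underside, each flush with a corner of the seat. Four stretchers, 32 mm wide and 21 mm tall, connect adjacent legs with their undersides at z = 196 mm, each running between the inner faces of the legs it joins and aligned with the legs' outer faces on the other axis.

B is a spool: two coaxial disc flanges of radius 165 mm and thickness 8 mm, joined by a core cylinder of radius 19 mm and height 127 mm. The lower flange rests on z = 0 and the three cylinders share a vertical axis.

The spool is on top of the stool.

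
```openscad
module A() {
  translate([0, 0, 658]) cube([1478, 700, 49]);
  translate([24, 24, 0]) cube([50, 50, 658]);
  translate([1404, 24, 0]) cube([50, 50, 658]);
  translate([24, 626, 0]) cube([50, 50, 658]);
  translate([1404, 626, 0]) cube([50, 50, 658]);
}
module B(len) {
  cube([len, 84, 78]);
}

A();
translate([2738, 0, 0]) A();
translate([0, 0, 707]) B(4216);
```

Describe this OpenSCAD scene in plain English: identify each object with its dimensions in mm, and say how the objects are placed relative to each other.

A is a rectangular dining table. The top is 1478×700×49 mm with its upper surface at z = 707 mm. It stands on four 50×50 mm square legs, each inset 24 mm from the nearest pair of top edges, running from the floor to the underside of the top.

B is a rectangular beam 4216 mm long (x), 84 mm deep (y), 78 mm thick (z).

The beam spans the tops of two tables placed 1260 mm apart, resting at z = 707 mm.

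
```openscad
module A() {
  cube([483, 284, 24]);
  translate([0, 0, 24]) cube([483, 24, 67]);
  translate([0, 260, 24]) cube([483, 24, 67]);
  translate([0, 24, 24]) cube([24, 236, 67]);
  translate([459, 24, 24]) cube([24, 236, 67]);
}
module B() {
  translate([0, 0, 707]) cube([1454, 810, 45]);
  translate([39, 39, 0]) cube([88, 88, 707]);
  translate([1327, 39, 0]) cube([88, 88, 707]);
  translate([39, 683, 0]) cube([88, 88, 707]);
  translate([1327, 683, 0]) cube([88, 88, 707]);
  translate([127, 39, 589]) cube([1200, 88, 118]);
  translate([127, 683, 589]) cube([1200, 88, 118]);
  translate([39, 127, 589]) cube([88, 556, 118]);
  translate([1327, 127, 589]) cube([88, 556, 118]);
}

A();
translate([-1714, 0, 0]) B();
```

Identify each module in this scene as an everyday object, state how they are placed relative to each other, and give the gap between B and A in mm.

The table's nearest face is 260 mm from the open box's −x face.

A is an open box. B is a table. The table is on the floor beside the open box on its −x side. The gap between the table and the open box is 260 mm.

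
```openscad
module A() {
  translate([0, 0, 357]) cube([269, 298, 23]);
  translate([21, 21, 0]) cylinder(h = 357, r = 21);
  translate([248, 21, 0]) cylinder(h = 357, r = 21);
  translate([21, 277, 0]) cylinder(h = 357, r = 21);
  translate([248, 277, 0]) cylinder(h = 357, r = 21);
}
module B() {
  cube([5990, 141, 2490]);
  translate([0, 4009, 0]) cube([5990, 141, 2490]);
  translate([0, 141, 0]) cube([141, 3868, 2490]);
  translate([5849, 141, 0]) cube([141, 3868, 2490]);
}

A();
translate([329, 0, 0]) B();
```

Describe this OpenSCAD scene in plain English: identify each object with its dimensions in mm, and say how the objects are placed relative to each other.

A is a simple wooden stool: a rectangular seat 269 mm (x) by 298 mm (y), 23 mm thick, top face at z = 380 mm, on four round legs, each 42 mm in diameter. The legs rest on z = 0, each leg's axis is inset half a diameter from the nearest pair of seat edges (so the leg's bounding box is flush with the corner).

B is the wall frame of a small rectangular building: four walls, each 2490 mm tall and 141 mm thick, enclosing a footprint 5990 mm (x) by 4150 mm (y) outside-to-outside, with no floor or roof. The front and back walls (the −y and +y sides) span the full width; the two side walls fit between them.

The house frame is on the floor beside the stool on its +x side.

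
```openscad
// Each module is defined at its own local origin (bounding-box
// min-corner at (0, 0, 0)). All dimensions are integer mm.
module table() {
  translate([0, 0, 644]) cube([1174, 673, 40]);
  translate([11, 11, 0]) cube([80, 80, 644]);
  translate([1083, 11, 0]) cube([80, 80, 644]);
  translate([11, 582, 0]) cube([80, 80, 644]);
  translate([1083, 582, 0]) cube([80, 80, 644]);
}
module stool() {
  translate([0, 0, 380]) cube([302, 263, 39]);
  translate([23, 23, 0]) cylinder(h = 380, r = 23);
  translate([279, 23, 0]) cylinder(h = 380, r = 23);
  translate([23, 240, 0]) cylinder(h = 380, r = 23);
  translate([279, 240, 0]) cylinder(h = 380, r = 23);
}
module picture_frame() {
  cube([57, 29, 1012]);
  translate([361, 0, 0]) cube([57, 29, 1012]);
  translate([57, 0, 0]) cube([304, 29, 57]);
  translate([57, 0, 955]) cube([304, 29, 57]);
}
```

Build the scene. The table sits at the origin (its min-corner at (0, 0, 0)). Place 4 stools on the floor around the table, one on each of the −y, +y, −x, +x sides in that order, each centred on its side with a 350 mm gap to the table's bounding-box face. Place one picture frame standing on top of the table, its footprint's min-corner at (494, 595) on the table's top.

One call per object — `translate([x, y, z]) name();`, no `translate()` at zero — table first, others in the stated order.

table();
translate([436, -613, 0]) stool();
translate([436, 1023, 0]) stool();
translate([-652, 205, 0]) stool();
translate([1524, 205, 0]) stool();
translate([494, 595, 684]) picture_frame();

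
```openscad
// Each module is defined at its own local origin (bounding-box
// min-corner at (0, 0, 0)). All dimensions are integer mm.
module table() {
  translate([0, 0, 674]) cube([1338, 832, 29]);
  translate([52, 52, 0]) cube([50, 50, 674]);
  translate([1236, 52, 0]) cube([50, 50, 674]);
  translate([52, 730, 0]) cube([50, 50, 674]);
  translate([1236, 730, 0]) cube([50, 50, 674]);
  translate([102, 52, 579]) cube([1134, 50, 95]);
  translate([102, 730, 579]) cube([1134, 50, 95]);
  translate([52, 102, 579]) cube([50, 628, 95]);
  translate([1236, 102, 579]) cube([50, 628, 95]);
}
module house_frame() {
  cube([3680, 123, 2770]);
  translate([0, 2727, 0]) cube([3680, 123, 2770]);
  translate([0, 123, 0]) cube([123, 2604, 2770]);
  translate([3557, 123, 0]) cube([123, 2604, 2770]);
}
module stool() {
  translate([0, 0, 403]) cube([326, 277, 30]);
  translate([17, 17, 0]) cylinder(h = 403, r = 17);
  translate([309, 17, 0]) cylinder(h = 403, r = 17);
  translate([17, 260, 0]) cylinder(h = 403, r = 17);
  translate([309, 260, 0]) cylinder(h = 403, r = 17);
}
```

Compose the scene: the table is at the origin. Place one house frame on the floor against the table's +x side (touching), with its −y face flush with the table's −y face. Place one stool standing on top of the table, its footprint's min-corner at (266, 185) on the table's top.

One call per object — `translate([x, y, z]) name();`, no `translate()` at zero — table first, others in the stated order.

table();
translate([1338, 0, 0]) house_frame();
translate([266, 185, 703]) stool();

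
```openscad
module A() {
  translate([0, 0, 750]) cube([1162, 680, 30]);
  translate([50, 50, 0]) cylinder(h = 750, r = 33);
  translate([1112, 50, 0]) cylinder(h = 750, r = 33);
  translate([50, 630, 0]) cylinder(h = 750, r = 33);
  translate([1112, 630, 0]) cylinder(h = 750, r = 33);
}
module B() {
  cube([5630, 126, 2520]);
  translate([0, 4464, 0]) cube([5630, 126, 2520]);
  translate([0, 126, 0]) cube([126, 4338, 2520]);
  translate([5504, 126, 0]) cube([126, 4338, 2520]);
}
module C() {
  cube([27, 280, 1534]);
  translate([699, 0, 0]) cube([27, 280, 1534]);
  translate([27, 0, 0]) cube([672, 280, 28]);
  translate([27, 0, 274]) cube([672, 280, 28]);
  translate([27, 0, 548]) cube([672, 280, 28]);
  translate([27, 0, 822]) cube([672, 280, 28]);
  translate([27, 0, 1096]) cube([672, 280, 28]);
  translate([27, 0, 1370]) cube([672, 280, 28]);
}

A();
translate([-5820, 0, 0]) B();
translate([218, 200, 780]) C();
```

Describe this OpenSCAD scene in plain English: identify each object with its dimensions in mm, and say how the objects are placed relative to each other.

A is a table with a 1162×680 mm rectangular top, 30 mm thick, top surface at z = 780 mm, supported by four round legs of 66 mm diameter, each leg's bounding box inset 17 mm from the nearest pair of top edges, running from the floor.

B is a box-shaped house frame (walls only): outside footprint 5630×4590 mm, wall height 2520 mm, wall thickness 126 mm. The two y-facing walls run the full x-width; the two x-facing walls fit between the inner faces of the y-facing walls.

C is a bookshelf 726 mm wide overall, 280 mm deep and 1534 mm tall. The two sides are 27 mm thick vertical panels. 6 horizontal shelves of 28 mm thickness span between the inner faces of the sides; the lowest shelf sits on the floor and shelves are stacked with a clear vertical gap of 246 mm between each pair.

The house frame is on the floor beside the table on its −x side. The bookshelf is on top of the table, centred.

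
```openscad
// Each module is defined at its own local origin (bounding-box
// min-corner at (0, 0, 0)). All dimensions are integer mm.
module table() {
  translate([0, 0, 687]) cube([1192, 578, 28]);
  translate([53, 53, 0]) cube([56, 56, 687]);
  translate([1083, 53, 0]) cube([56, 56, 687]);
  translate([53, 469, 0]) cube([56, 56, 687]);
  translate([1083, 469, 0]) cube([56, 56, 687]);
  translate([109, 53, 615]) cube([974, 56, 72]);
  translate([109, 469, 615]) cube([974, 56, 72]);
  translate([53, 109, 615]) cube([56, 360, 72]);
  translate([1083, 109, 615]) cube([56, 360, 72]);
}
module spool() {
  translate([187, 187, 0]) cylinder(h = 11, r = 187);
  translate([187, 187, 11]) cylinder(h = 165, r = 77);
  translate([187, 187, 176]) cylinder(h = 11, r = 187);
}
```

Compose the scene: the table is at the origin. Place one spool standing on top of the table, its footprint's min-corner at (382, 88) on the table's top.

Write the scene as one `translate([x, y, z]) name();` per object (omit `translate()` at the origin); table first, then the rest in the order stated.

table();
translate([382, 88, 715]) spool();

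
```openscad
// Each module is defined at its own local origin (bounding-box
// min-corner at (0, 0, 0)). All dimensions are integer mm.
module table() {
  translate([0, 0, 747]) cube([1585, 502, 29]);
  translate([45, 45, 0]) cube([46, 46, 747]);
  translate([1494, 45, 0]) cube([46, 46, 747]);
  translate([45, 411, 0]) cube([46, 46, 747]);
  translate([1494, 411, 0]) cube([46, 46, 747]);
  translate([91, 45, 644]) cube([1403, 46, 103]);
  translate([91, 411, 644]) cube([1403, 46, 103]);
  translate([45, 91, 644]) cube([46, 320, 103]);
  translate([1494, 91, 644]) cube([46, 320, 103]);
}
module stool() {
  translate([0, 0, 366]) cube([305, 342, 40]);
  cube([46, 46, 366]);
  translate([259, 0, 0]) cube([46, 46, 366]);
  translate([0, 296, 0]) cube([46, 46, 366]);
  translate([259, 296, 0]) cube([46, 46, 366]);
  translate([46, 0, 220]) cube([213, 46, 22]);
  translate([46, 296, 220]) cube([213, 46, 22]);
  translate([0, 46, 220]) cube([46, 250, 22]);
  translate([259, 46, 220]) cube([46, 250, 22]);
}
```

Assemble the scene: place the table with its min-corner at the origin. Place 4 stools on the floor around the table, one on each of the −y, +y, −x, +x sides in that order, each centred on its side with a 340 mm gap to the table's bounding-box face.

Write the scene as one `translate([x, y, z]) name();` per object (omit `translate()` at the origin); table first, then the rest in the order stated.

table();
translate([640, -682, 0]) stool();
translate([640, 842, 0]) stool();
translate([-645, 80, 0]) stool();
translate([1925, 80, 0]) stool();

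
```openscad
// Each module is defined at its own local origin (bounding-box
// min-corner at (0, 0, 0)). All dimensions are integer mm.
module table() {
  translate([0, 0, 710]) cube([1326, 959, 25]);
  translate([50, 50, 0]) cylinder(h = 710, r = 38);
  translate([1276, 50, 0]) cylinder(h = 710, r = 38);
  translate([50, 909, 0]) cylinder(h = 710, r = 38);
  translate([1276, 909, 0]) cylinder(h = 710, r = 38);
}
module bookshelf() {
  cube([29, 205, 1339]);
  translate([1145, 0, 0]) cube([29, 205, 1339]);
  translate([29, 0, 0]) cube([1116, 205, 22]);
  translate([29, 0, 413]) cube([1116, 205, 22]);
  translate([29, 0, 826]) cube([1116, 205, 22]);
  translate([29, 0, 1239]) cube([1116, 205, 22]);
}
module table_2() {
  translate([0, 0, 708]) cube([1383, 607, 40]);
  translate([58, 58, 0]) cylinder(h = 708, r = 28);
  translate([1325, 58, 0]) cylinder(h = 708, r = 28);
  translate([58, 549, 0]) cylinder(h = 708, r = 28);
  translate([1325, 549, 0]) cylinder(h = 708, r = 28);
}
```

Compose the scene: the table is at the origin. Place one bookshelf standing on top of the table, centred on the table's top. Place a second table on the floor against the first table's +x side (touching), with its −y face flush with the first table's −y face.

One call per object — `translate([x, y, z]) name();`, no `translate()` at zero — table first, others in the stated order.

table();
translate([76, 377, 735]) bookshelf();
translate([1326, 0, 0]) table_2();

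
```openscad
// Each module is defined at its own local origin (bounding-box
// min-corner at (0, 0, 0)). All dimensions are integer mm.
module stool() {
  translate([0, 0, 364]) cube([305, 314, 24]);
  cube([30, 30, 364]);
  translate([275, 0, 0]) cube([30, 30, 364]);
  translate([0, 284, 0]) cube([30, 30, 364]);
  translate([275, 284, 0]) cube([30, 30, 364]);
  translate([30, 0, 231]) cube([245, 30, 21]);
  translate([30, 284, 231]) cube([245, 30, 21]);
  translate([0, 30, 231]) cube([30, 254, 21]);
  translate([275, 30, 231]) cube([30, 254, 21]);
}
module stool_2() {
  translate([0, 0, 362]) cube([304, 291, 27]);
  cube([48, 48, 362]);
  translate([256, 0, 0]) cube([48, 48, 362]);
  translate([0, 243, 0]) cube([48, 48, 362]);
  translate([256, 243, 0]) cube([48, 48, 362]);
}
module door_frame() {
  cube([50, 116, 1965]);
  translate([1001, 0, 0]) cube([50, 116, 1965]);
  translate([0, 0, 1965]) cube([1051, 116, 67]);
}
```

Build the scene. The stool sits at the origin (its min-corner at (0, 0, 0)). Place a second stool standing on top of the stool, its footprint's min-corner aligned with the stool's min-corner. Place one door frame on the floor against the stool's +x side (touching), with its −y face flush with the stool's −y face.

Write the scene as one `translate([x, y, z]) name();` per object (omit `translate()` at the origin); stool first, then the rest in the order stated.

stool();
translate([0, 0, 388]) stool_2();
translate([305, 0, 0]) door_frame();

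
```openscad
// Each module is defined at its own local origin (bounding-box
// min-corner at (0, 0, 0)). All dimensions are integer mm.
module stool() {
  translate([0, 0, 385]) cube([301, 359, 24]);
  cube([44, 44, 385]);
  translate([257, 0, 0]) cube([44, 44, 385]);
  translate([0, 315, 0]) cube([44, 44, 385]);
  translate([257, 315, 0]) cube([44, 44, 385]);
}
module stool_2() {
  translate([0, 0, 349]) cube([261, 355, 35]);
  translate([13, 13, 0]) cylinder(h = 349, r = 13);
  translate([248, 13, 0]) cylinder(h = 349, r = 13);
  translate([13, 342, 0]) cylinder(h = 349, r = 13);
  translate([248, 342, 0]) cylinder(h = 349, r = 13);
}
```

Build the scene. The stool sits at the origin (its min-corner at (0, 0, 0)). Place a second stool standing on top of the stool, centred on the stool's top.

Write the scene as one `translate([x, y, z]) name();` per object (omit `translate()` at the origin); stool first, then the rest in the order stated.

stool();
translate([20, 2, 409]) stool_2();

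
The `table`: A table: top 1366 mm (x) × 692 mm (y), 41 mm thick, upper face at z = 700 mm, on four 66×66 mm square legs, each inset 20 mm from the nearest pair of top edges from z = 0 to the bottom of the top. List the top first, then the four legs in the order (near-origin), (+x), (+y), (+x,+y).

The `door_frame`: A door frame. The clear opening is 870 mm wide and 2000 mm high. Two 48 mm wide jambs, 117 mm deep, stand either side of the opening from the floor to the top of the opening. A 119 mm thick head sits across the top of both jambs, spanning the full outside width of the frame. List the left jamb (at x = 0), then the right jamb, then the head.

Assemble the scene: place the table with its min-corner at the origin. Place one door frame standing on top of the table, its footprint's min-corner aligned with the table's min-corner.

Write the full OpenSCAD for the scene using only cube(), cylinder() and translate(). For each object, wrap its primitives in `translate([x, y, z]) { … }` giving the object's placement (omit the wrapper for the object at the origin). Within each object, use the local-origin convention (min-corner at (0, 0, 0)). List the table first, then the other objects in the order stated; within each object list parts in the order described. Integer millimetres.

translate([0, 0, 659]) cube([1366, 692, 41]);
translate([20, 20, 0]) cube([66, 66, 659]);
translate([1280, 20, 0]) cube([66, 66, 659]);
translate([20, 606, 0]) cube([66, 66, 659]);
translate([1280, 606, 0]) cube([66, 66, 659]);
translate([0, 0, 700]) {
  cube([48, 117, 2000]);
  translate([918, 0, 0]) cube([48, 117, 2000]);
  translate([0, 0, 2000]) cube([966, 117, 119]);
}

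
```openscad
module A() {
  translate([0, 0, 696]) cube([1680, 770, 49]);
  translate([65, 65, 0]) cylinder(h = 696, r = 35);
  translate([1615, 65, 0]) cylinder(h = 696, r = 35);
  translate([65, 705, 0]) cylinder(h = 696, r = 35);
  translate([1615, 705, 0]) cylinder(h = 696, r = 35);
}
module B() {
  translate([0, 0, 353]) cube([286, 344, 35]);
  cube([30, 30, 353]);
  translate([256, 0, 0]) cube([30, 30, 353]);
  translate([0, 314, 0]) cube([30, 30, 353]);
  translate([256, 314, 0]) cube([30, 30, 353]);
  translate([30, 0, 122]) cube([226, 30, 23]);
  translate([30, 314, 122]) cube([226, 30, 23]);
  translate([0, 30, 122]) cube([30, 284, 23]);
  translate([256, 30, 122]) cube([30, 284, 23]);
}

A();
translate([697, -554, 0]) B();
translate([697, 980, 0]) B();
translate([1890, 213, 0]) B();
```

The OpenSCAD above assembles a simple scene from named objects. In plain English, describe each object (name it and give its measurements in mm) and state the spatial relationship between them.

A is a rectangular dining table. The top is 1680×770×49 mm with its upper surface at z = 745 mm. It stands on four round legs of 70 mm diameter, each leg's bounding box inset 30 mm from the nearest pair of top edges, running from the floor to the underside of the top.

B is a four-legged stool. The seat is a 286×344×35 mm slab whose top surface is at z = 388 mm; four square legs, each 30×30 mm in cross-section, run from the floor (z = 0) to the underside of the seat, each flush with a corner of the seat. Four stretchers, 30 mm wide and 23 mm tall, connect adjacent legs with their undersides at z = 122 mm, each running between the inner faces of the legs it joins and aligned with the legs' outer faces on the other axis.

Three stools sit around the table at the −y, +y, +x sides.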